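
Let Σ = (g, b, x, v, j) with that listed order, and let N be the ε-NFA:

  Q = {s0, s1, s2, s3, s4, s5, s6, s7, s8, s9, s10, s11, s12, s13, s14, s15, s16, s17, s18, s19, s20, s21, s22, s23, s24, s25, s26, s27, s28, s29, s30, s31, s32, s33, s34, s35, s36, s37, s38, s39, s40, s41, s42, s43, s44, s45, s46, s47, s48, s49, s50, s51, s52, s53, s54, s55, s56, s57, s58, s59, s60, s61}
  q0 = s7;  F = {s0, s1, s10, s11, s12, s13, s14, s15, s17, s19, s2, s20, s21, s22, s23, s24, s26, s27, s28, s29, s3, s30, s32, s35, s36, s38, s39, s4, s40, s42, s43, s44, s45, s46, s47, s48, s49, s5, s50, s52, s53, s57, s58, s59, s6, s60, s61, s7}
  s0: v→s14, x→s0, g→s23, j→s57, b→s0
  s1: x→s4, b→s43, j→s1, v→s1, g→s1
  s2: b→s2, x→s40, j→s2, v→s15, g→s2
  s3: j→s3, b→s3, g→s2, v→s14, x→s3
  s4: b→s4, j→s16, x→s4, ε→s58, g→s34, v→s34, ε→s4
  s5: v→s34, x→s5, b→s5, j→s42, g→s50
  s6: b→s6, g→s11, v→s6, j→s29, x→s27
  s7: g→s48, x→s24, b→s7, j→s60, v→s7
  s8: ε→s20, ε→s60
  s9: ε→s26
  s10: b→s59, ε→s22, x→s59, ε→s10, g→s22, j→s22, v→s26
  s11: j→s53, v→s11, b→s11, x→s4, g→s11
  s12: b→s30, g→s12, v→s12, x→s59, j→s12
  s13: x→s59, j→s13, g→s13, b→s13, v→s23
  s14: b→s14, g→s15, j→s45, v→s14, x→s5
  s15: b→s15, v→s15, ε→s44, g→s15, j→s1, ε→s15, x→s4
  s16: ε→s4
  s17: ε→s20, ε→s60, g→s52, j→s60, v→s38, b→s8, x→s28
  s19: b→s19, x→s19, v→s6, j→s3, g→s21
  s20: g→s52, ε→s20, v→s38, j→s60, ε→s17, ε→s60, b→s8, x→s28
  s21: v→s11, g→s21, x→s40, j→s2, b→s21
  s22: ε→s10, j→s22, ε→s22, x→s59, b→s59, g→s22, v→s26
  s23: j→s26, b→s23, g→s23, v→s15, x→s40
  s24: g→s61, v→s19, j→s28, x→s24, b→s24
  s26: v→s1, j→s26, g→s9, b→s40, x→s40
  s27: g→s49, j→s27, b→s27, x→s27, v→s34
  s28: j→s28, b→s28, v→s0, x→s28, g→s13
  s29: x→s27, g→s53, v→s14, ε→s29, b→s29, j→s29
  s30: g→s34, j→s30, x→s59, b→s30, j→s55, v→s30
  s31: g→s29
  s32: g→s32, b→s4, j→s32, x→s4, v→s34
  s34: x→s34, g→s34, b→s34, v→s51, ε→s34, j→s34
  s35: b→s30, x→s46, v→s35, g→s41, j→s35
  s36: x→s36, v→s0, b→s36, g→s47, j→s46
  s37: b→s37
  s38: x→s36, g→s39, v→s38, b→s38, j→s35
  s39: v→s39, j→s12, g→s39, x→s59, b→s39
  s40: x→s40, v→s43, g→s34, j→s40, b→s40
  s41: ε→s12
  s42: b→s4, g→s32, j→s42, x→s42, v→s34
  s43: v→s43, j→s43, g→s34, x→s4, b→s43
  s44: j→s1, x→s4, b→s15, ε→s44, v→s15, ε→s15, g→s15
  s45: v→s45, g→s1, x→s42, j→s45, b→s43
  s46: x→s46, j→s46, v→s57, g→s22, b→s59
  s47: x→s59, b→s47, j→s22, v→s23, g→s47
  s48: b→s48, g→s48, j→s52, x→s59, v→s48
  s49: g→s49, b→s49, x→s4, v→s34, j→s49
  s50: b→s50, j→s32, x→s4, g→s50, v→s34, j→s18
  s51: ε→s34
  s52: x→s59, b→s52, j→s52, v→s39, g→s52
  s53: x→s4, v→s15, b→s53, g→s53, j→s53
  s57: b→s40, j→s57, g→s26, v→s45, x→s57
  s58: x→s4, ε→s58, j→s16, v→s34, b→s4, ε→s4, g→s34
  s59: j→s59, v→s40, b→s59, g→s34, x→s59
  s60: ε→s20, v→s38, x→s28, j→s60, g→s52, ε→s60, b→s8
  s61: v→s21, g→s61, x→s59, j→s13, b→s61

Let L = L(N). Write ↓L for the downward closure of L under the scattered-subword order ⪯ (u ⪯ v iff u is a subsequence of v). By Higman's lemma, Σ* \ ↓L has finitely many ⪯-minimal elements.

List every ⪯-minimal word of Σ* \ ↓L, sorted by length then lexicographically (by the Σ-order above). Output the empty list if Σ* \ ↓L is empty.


min(Σ*\↓L) = [gxg, xvvxv, jvjbg].

|Q|=62, |F|=48, |δ|=276 (27 ε).
min D↑ (44 st, q0=0, F={10}): 0:g→1,b→0,x→2,v→0,j→3 1:g→1,b→1,x→4,v→1,j→5 2:g→6,b→2,x→2,v→7,j→8 3:g→5,b→3,x→8,v→9,j→3 4:g→10,b→4,x→4,v→11,j→4 5:g→5,b→5,x→4,v→12,j→5 6:g→6,b→6,x→4,v→13,j→14 7:g→13,b→7,x→7,v→15,j→16 8:g→14,b→8,x→8,v→17,j→8 9:g→12,b→9,x→18,v→9,j→19 10:g→10,b→10,x→10,v→10,j→10 11:g→10,b→11,x→11,v→20,j→11 12:g→12,b→12,x→4,v→12,j→21 13:g→13,b→13,x→11,v→22,j→23 14:g→14,b→14,x→4,v→24,j→14 15:g→22,b→15,x→25,v→15,j→26 16:g→23,b→16,x→16,v→27,j→16 17:g→24,b→17,x→17,v→27,j→28 18:g→29,b→18,x→18,v→17,j→30 19:g→21,b→31,x→30,v→19,j→19 20:g→10,b→20,x→32,v→20,j→20 21:g→21,b→31,x→4,v→21,j→21 22:g→22,b→22,x→32,v→22,j→33 23:g→23,b→23,x→11,v→34,j→23 24:g→24,b→24,x→11,v→34,j→35 25:g→36,b→25,x→25,v→10,j→25 26:g→33,b→26,x→25,v→27,j→26 27:g→34,b→27,x→37,v→27,j→38 28:g→35,b→11,x→28,v→38,j→28 29:g→29,b→29,x→4,v→24,j→39 30:g→39,b→4,x→30,v→28,j→30 31:g→10,b→31,x→4,v→31,j→31 32:g→10,b→32,x→32,v→10,j→32 33:g→33,b→33,x→32,v→34,j→33 34:g→34,b→34,x→32,v→34,j→40 35:g→35,b→11,x→11,v→40,j→35 36:g→36,b→36,x→32,v→10,j→36 37:g→41,b→37,x→37,v→10,j→42 38:g→40,b→20,x→42,v→38,j→38 39:g→39,b→4,x→4,v→35,j→39 40:g→40,b→20,x→32,v→40,j→40 41:g→41,b→41,x→32,v→10,j→43 42:g→43,b→32,x→42,v→10,j→42 43:g→43,b→32,x→32,v→10,j→43 (ε-aug+det+¬).
'gxg': |S_i|=[56, 34, 8, 2] end={s34,s51} rej; 3/3 deletions ∈↓L.
'xvvxv': run [56, 42, 32, 22, 12, 2] end={s34,s51} ∉↓L; 5/5 single-dels accept.
'jvjbg': N↓-sim [56, 48, 35, 24, 10, 2] end={s34,s51} — reject; 5/5 deletions ∈↓L.
3 words, ⪯-incomp.


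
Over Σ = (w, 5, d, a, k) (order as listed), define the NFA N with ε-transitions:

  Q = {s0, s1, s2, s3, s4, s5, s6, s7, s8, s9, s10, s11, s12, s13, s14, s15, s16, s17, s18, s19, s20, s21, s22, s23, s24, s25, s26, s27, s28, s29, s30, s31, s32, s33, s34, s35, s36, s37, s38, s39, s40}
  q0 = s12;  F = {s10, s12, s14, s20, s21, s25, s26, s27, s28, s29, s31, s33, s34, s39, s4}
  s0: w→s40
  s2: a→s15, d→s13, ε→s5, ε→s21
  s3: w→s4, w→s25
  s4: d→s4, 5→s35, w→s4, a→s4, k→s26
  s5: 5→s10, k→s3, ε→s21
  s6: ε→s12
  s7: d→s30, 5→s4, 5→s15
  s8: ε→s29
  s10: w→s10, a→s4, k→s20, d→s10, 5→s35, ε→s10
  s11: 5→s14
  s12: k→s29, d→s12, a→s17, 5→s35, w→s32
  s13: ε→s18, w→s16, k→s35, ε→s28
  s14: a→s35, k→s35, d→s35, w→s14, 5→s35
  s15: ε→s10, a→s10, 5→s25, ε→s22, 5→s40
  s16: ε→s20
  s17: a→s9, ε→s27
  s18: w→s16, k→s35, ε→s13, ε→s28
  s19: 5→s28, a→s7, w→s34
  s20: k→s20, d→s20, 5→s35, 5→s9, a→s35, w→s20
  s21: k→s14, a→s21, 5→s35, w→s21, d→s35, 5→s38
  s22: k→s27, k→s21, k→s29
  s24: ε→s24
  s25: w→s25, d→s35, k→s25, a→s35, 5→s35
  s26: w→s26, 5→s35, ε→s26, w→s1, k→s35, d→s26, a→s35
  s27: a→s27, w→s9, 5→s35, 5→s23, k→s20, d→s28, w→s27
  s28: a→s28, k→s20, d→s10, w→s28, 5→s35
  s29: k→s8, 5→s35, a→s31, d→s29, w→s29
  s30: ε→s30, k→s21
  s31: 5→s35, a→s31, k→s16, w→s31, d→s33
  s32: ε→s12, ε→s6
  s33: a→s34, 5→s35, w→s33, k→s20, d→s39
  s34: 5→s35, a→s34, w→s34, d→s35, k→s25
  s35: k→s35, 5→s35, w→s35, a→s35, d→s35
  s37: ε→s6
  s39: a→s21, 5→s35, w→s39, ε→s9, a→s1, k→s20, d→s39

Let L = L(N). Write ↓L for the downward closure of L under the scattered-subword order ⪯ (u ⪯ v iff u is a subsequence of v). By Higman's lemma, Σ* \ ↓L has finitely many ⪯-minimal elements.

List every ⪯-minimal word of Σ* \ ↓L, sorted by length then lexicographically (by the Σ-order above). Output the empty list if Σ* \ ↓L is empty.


Antichain: [5, aka, kadad, addakk].

|Q|=41, |F|=15, |δ|=133 (21 ε).
min D↑ (16 st, q0=0, F={1}): 0:w→0,5→1,d→0,a→2,k→3 1:w→1,5→1,d→1,a→1,k→1 2:w→2,5→1,d→4,a→2,k→5 3:w→3,5→1,d→3,a→6,k→3 4:w→4,5→1,d→7,a→4,k→5 5:w→5,5→1,d→5,a→1,k→5 6:w→6,5→1,d→8,a→6,k→5 7:w→7,5→1,d→7,a→9,k→5 8:w→8,5→1,d→10,a→11,k→5 9:w→9,5→1,d→9,a→9,k→12 10:w→10,5→1,d→10,a→13,k→5 11:w→11,5→1,d→1,a→11,k→14 12:w→12,5→1,d→12,a→1,k→1 13:w→13,5→1,d→1,a→13,k→15 14:w→14,5→1,d→1,a→1,k→14 15:w→15,5→1,d→1,a→1,k→1 (ε-aug+det+¬).
'5': |S_i|=[25, 4] end={s23,s35,s38,s9} rej; 1/1 del acc.
'aka': N↓-sim [25, 20, 8, 1] end={s35} rej; 3/3 single-dels accept.
'kadad': run [25, 16, 13, 11, 7, 1] end={s35} — reject; 5/5 single-dels accept.
'addakk': |S_i|=[25, 20, 15, 11, 7, 4, 1] end={s35} rej; 6/6 del acc.
4 words, ⪯-incomp.


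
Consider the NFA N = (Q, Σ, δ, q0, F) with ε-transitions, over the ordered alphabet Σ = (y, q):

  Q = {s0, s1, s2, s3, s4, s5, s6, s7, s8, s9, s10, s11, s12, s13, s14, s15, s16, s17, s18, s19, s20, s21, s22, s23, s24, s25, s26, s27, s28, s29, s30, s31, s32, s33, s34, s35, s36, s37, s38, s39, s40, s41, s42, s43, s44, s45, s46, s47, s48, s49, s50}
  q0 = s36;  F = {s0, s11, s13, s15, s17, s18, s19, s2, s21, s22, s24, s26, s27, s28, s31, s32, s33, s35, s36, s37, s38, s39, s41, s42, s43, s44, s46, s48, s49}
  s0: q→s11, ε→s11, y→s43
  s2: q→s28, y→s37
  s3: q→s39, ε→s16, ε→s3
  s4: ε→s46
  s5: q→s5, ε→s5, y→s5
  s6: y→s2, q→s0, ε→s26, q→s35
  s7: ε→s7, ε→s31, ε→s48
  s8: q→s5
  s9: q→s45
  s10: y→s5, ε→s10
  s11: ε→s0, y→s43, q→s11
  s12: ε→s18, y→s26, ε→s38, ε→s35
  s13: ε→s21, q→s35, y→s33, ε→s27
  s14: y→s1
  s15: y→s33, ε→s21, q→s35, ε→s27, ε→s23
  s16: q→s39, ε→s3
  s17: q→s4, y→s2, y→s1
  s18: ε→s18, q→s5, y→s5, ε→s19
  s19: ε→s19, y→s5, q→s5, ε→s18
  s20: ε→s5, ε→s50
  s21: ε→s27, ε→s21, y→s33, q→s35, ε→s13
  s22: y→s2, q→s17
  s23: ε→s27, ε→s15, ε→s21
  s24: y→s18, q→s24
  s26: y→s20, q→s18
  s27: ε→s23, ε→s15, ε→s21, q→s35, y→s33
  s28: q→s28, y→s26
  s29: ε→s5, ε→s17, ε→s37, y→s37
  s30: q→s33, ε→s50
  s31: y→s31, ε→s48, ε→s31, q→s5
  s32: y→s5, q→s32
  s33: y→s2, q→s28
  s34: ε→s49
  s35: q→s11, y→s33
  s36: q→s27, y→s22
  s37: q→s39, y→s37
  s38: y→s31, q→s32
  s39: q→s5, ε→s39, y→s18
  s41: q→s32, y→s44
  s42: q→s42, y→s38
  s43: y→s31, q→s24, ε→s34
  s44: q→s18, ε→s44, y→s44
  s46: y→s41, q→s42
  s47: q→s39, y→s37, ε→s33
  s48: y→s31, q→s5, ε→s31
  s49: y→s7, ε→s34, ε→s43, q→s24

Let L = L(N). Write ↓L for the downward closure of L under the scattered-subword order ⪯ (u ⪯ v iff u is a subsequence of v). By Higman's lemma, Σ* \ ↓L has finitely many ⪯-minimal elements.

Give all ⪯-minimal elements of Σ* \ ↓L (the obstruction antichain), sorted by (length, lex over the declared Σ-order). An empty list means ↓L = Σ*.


Antichain: [yyyqq, yyqyy, qyqyy, yqqyqy, qyqyqq, qqqyyq].

|Q|=51, |F|=29, |δ|=124 (49 ε).
min D↑ (23 st, q0=0, F={17}): 0:y→1,q→2 1:y→3,q→4 2:y→5,q→6 3:y→7,q→8 4:y→3,q→9 5:y→3,q→8 6:y→5,q→10 7:y→7,q→11 8:y→12,q→8 9:y→13,q→14 10:y→15,q→10 11:y→16,q→17 12:y→17,q→16 13:y→18,q→19 14:y→20,q→14 15:y→21,q→22 16:y→17,q→17 17:y→17,q→17 18:y→18,q→16 19:y→17,q→19 20:y→21,q→19 21:y→21,q→17 22:y→16,q→22 [Hopcroft].
'yyyqq': run [37, 28, 18, 11, 4, 1] end={s5} — reject; 5/5 single-dels accept.
'yyqyy': N↓-sim [37, 28, 18, 9, 6, 3] end={s20,s5,s50} rej; 5/5 del acc.
'qyqyy': run [37, 35, 23, 10, 6, 3] end={s20,s5,s50} ∉↓L; 5/5 single-dels accept.
'yqqyqy': N↓-sim [37, 28, 22, 18, 12, 4, 1] end={s5} ∉↓L; 6/6 del acc.
'qyqyqq': |S_i|=[37, 35, 23, 10, 6, 3, 1] end={s5} ∉↓L; 6/6 del acc.
'qqqyyq': run [37, 35, 28, 20, 15, 8, 1] end={s5} ∉↓L; 6/6 del acc.
6 obstructions.


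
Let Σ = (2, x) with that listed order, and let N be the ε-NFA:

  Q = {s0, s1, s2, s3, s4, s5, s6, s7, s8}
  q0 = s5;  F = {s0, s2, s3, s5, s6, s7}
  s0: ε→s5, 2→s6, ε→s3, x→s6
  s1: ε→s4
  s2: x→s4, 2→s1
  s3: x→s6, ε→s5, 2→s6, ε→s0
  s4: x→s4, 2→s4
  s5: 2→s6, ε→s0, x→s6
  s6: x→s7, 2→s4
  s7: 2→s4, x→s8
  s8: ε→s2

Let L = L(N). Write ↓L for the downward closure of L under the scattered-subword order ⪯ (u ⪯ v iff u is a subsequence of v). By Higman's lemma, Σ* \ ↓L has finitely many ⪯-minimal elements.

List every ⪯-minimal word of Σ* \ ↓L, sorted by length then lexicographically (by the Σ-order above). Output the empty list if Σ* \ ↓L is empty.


|Q|=9, |F|=6, |δ|=21 (7 ε).
min D↑ (5 st, q0=0, F={2}): 0:2→1,x→1 1:2→2,x→3 2:2→2,x→2 3:2→2,x→4 4:2→2,x→2.
'22': run [9, 6, 2] end={s1,s4} — reject; 2/2 del acc.
'x2': |S_i|=[9, 6, 2] end={s1,s4} rej; 2/2 del acc.
'2xxx': |S_i|=[9, 6, 5, 4, 1] end={s4} ∉↓L; 4/4 single-dels accept.
'xxxx': run [9, 6, 5, 4, 1] end={s4} ∉↓L; 4/4 deletions ∈↓L.
4 minimals (antichain).

Antichain: [22, x2, 2xxx, xxxx].


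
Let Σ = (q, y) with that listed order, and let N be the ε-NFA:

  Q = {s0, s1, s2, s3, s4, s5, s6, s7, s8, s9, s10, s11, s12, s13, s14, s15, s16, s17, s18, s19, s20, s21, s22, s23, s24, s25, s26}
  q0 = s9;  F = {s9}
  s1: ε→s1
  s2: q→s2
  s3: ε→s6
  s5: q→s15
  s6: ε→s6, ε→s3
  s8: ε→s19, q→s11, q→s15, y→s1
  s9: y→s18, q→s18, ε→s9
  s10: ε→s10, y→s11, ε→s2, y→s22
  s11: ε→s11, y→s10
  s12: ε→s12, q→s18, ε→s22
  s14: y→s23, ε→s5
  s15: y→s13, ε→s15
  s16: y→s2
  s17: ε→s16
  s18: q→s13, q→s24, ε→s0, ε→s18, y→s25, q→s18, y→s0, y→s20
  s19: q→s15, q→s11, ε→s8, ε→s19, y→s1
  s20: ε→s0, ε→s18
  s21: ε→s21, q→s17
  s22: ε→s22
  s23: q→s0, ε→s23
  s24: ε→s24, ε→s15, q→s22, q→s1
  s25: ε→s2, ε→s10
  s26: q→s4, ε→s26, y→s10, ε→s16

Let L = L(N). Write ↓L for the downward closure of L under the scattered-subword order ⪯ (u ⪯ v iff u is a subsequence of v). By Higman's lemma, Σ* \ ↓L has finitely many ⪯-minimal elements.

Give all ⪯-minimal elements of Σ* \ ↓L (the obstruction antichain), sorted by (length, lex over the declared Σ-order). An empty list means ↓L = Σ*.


|Q|=27, |F|=1, |δ|=58 (29 ε).
min D↑ (2 st, q0=0, F={1}): 0:q→1,y→1 1:q→1,y→1.
'q': run [13, 12] end={s0,s1,s10,s11,s13,s15,s18,s2,s20,s22,s24,s25} ∉↓L; 1/1 del acc.
'y': run [13, 12] end={s0,s1,s10,s11,s13,s15,s18,s2,s20,s22,s24,s25} rej; 1/1 del acc.
2 minimals (antichain).

Antichain: [q, y].


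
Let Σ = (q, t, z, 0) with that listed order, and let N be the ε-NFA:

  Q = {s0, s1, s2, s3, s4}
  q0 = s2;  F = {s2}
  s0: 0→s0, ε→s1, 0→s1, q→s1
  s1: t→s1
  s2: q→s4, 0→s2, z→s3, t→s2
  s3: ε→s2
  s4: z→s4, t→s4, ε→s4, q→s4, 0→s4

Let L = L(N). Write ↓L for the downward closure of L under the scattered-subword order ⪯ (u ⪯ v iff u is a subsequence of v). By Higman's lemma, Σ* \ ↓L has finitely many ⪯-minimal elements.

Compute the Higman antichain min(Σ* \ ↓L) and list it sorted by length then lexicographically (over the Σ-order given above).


|Q|=5, |F|=1, |δ|=15 (3 ε).
min D↑ (2 st, q0=0, F={1}): 0:q→1,t→0,z→0,0→0 1:q→1,t→1,z→1,0→1 [Hopcroft].
'q': |S_i|=[3, 1] end={s4} rej; 1/1 single-dels accept.
1 minimals (antichain).

Antichain: [q].


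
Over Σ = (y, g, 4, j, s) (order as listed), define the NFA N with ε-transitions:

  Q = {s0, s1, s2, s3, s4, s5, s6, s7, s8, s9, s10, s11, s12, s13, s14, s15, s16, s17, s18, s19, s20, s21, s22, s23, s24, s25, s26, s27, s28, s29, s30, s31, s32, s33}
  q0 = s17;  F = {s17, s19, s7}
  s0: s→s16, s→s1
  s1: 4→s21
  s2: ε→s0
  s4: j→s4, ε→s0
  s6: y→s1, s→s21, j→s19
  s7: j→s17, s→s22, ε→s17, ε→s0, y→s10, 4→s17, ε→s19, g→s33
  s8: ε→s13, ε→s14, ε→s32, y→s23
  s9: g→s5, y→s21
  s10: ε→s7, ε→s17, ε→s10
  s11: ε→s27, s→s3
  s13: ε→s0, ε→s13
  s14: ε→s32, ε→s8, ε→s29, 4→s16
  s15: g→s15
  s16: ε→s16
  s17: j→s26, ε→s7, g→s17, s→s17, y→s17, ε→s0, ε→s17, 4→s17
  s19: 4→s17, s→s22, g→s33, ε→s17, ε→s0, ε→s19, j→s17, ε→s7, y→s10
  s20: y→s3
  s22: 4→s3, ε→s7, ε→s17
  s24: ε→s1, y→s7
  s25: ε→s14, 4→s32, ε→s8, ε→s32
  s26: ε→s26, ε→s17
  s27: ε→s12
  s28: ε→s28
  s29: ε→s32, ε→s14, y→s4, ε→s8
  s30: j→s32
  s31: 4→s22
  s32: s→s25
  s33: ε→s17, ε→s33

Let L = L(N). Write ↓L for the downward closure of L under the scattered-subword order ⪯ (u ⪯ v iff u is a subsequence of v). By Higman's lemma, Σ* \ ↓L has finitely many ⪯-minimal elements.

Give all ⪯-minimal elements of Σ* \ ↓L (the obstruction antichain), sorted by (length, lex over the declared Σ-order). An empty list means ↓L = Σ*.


A = [].

|Q|=34, |F|=3, |δ|=76 (40 ε).
min D↑ (1 st, q0=0, F={}): 0:y→0,g→0,4→0,j→0,s→0 [Hopcroft].
L(D↑) = ∅; no obstructions.


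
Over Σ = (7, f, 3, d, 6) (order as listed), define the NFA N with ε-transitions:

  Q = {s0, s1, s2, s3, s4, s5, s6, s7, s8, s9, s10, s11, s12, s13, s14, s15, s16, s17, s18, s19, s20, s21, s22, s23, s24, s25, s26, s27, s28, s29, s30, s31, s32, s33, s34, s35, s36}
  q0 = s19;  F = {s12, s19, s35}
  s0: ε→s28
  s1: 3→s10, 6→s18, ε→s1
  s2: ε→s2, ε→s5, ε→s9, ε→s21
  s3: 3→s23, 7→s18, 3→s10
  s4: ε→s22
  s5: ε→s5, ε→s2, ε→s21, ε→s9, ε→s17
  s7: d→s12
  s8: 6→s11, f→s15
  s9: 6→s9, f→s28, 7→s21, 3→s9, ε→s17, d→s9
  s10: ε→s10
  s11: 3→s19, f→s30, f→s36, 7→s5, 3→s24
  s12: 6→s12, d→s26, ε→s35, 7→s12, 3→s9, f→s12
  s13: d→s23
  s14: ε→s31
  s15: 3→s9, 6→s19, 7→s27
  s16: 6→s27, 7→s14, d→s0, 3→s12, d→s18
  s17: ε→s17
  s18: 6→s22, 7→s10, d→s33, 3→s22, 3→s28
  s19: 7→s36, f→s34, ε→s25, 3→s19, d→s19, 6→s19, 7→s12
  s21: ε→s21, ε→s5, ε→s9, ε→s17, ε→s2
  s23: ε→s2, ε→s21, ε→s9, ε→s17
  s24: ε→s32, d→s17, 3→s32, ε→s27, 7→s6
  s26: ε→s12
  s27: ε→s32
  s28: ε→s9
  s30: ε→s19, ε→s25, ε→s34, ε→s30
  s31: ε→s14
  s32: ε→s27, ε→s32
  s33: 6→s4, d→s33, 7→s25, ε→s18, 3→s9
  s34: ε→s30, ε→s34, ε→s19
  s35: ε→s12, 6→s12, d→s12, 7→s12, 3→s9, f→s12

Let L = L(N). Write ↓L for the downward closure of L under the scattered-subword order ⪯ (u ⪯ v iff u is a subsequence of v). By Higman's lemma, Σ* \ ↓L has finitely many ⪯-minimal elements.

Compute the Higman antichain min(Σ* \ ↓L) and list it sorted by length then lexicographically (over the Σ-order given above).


|Q|=37, |F|=3, |δ|=99 (44 ε).
min D↑ (3 st, q0=0, F={2}): 0:7→1,f→0,3→0,d→0,6→0 1:7→1,f→1,3→2,d→1,6→1 2:7→2,f→2,3→2,d→2,6→2 (ε-aug+det+¬).
'73': run [14, 10, 6] end={s17,s2,s21,s28,s5,s9} ∉↓L; 2/2 single-dels accept.
1 minimals (antichain).

min(Σ*\↓L) = [73].


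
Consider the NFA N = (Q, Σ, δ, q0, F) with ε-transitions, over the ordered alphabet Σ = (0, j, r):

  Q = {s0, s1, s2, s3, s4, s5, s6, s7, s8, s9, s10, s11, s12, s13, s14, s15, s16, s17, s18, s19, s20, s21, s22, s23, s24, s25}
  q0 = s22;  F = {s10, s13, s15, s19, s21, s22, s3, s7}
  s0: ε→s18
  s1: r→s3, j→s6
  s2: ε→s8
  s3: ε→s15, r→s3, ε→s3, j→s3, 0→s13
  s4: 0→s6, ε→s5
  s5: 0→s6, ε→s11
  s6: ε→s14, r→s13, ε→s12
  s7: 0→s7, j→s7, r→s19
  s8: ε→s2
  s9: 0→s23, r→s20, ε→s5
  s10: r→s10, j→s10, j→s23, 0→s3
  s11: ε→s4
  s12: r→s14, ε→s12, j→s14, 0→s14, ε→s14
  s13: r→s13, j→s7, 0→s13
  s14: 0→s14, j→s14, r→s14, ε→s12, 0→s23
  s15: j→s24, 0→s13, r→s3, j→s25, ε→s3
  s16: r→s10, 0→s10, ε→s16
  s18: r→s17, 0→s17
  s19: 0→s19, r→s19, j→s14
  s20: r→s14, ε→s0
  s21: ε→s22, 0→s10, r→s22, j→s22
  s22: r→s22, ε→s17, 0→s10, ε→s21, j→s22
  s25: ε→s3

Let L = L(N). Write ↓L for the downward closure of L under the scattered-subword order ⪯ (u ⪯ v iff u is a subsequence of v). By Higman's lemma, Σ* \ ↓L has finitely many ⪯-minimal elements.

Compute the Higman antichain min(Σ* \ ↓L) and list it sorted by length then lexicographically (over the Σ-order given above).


|Q|=26, |F|=8, |δ|=66 (21 ε).
min D↑ (7 st, q0=0, F={6}): 0:0→1,j→0,r→0 1:0→2,j→1,r→1 2:0→3,j→2,r→2 3:0→3,j→4,r→3 4:0→4,j→4,r→5 5:0→5,j→6,r→5 6:0→6,j→6,r→6.
'000jrj': N↓-sim [14, 11, 10, 6, 5, 4, 3] end={s12,s14,s23} ∉↓L; 6/6 single-dels accept.
1 obstructions.

Antichain: [000jrj].


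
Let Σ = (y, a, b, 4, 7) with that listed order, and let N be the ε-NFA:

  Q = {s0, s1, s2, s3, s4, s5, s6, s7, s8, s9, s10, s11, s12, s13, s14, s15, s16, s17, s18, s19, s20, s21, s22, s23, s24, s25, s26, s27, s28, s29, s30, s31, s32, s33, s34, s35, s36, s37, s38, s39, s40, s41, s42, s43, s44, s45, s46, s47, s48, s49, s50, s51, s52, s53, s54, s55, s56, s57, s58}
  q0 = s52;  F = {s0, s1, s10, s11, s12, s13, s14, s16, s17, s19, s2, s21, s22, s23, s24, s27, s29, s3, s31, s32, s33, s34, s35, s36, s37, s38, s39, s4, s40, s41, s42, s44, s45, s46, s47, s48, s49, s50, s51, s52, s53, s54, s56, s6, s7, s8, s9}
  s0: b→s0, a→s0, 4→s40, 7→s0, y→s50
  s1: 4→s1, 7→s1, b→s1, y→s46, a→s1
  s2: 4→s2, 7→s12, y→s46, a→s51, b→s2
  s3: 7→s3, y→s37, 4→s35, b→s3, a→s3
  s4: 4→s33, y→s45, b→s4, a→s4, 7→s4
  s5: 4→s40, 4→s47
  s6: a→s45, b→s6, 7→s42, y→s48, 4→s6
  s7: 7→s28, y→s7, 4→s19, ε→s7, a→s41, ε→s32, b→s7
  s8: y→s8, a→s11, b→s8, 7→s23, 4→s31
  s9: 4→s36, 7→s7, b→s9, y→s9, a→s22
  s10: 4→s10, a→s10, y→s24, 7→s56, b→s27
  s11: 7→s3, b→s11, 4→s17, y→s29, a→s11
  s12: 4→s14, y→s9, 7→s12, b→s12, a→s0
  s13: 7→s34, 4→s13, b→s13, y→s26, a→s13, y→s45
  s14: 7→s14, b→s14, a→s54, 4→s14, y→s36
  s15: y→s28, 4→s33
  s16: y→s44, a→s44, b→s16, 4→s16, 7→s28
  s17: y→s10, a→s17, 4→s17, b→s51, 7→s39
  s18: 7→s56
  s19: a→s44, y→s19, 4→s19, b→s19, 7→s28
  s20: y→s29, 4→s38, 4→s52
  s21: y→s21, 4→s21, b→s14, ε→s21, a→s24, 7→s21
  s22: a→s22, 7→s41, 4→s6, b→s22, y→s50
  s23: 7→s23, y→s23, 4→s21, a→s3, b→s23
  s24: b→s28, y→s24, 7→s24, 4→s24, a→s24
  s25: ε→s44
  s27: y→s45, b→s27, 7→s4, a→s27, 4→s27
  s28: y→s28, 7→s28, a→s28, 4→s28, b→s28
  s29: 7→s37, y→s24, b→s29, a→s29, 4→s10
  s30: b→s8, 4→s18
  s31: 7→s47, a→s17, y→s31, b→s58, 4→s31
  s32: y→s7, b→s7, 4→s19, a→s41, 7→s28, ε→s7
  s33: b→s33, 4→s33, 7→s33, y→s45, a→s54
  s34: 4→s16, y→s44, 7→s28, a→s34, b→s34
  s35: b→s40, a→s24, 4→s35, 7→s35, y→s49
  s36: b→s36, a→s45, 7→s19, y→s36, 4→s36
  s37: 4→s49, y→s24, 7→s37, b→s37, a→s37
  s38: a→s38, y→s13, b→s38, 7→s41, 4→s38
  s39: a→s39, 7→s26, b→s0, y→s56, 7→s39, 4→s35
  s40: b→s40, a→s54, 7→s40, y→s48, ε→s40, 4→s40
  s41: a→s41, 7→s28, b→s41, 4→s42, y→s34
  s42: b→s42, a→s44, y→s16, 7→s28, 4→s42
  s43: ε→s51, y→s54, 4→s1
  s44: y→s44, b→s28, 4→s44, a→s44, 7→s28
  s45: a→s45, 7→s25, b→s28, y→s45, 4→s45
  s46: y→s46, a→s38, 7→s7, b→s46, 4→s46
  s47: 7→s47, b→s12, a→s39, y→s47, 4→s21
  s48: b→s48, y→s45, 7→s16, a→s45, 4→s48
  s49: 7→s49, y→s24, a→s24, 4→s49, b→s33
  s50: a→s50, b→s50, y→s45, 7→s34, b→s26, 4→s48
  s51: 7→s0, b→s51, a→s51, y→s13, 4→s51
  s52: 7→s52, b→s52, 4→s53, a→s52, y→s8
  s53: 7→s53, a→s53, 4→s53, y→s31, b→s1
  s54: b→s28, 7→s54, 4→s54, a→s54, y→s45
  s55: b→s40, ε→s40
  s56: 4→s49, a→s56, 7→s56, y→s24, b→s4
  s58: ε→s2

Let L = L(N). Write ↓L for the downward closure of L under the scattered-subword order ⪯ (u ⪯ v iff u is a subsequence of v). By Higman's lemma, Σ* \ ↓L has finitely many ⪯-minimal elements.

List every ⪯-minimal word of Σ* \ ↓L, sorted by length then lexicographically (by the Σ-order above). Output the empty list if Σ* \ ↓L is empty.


Antichain: [yayyb, y74ab, 4by77].

|Q|=59, |F|=47, |δ|=265 (9 ε).
min D↑ (47 st, q0=0, F={24}): 0:y→1,a→0,b→0,4→2,7→0 1:y→1,a→3,b→1,4→4,7→5 2:y→4,a→2,b→6,4→2,7→2 3:y→7,a→3,b→3,4→8,7→9 4:y→4,a→8,b→10,4→4,7→11 5:y→5,a→9,b→5,4→12,7→5 6:y→13,a→6,b→6,4→6,7→6 7:y→14,a→7,b→7,4→15,7→16 8:y→15,a→8,b→17,4→8,7→18 9:y→16,a→9,b→9,4→19,7→9 10:y→13,a→17,b→10,4→10,7→20 11:y→11,a→18,b→20,4→12,7→11 12:y→12,a→14,b→21,4→12,7→12 13:y→13,a→22,b→13,4→13,7→23 14:y→14,a→14,b→24,4→14,7→14 15:y→14,a→15,b→25,4→15,7→26 16:y→14,a→16,b→16,4→27,7→16 17:y→28,a→17,b→17,4→17,7→29 18:y→26,a→18,b→29,4→19,7→18 19:y→27,a→14,b→30,4→19,7→19 20:y→31,a→29,b→20,4→21,7→20 21:y→32,a→33,b→21,4→21,7→21 22:y→28,a→22,b→22,4→22,7→34 23:y→23,a→34,b→23,4→35,7→24 24:y→24,a→24,b→24,4→24,7→24 25:y→36,a→25,b→25,4→25,7→37 26:y→14,a→26,b→37,4→27,7→26 27:y→14,a→14,b→38,4→27,7→27 28:y→36,a→28,b→28,4→28,7→39 29:y→40,a→29,b→29,4→30,7→29 30:y→41,a→33,b→30,4→30,7→30 31:y→31,a→42,b→31,4→32,7→23 32:y→32,a→36,b→32,4→32,7→35 33:y→36,a→33,b→24,4→33,7→33 34:y→39,a→34,b→34,4→43,7→24 35:y→35,a→44,b→35,4→35,7→24 36:y→36,a→36,b→24,4→36,7→44 37:y→36,a→37,b→37,4→38,7→37 38:y→36,a→33,b→38,4→38,7→38 39:y→44,a→39,b→39,4→45,7→24 40:y→36,a→40,b→40,4→41,7→39 41:y→36,a→36,b→41,4→41,7→45 42:y→40,a→42,b→42,4→46,7→34 43:y→45,a→44,b→43,4→43,7→24 44:y→44,a→44,b→24,4→44,7→24 45:y→44,a→44,b→45,4→45,7→24 46:y→41,a→36,b→46,4→46,7→43 (ε-aug+det+¬).
'yayyb': |S_i|=[51, 48, 33, 20, 6, 1] end={s28} ∉↓L; 5/5 del acc.
'y74ab': N↓-sim [51, 48, 35, 18, 6, 1] end={s28} ∉↓L; 5/5 single-dels accept.
'4by77': N↓-sim [51, 44, 33, 21, 10, 1] end={s28} ∉↓L; 5/5 deletions ∈↓L.
3 minimals (antichain).


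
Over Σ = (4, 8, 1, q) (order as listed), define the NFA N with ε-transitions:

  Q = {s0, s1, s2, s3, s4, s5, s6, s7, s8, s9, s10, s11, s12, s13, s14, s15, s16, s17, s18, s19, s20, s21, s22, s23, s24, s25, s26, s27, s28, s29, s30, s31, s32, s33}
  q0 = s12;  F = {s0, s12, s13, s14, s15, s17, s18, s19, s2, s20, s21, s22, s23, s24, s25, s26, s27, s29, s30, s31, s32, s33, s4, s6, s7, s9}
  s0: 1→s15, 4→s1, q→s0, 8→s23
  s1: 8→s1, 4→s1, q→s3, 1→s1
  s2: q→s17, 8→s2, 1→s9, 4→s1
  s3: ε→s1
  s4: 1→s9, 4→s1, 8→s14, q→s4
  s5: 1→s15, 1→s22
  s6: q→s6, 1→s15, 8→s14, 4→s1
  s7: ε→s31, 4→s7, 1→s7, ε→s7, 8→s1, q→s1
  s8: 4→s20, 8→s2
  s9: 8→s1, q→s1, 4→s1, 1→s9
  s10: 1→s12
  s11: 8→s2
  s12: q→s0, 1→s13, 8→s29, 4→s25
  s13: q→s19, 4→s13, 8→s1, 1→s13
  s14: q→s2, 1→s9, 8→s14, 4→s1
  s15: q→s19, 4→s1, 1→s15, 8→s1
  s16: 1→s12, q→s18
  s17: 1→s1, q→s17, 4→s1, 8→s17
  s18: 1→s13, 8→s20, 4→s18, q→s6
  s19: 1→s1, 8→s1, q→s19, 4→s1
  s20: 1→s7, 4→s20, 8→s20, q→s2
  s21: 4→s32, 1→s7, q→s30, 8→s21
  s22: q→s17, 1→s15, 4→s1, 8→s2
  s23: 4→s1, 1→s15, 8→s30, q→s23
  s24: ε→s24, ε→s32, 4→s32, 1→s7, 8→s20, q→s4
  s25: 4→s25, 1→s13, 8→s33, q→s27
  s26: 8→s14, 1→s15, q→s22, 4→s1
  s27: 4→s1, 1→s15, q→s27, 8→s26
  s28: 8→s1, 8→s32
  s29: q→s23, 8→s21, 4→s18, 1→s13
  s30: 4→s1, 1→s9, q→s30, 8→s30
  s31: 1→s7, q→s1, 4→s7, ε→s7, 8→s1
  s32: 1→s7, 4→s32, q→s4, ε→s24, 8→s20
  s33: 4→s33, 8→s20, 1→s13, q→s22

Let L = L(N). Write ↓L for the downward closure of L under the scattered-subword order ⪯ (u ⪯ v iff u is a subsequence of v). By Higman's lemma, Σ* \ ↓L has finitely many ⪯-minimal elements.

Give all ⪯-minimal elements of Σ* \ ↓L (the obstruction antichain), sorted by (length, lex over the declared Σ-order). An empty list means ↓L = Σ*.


|Q|=34, |F|=26, |δ|=125 (7 ε).
min D↑ (25 st, q0=0, F={10}): 0:4→1,8→2,1→3,q→4 1:4→1,8→5,1→3,q→6 2:4→7,8→8,1→3,q→9 3:4→3,8→10,1→3,q→11 4:4→10,8→9,1→12,q→4 5:4→5,8→13,1→3,q→14 6:4→10,8→15,1→12,q→6 7:4→7,8→13,1→3,q→16 8:4→17,8→8,1→18,q→19 9:4→10,8→19,1→12,q→9 10:4→10,8→10,1→10,q→10 11:4→10,8→10,1→10,q→11 12:4→10,8→10,1→12,q→11 13:4→13,8→13,1→18,q→20 14:4→10,8→20,1→12,q→21 15:4→10,8→22,1→12,q→14 16:4→10,8→22,1→12,q→16 17:4→17,8→13,1→18,q→23 18:4→18,8→10,1→18,q→10 19:4→10,8→19,1→24,q→19 20:4→10,8→20,1→24,q→21 21:4→10,8→21,1→10,q→21 22:4→10,8→22,1→24,q→20 23:4→10,8→22,1→24,q→23 24:4→10,8→10,1→24,q→10.
'18': |S_i|=[28, 8, 2] end={s1,s3} ∉↓L; 2/2 single-dels accept.
'q4': |S_i|=[28, 16, 2] end={s1,s3} rej; 2/2 single-dels accept.
'1q1': N↓-sim [28, 8, 3, 2] end={s1,s3} — reject; 3/3 deletions ∈↓L.
'881q': |S_i|=[28, 24, 14, 5, 2] end={s1,s3} — reject; 4/4 single-dels accept.
'48qq1': run [28, 22, 15, 8, 4, 2] end={s1,s3} ∉↓L; 5/5 deletions ∈↓L.
5 minimals (antichain).

A = [18, q4, 1q1, 881q, 48qq1].


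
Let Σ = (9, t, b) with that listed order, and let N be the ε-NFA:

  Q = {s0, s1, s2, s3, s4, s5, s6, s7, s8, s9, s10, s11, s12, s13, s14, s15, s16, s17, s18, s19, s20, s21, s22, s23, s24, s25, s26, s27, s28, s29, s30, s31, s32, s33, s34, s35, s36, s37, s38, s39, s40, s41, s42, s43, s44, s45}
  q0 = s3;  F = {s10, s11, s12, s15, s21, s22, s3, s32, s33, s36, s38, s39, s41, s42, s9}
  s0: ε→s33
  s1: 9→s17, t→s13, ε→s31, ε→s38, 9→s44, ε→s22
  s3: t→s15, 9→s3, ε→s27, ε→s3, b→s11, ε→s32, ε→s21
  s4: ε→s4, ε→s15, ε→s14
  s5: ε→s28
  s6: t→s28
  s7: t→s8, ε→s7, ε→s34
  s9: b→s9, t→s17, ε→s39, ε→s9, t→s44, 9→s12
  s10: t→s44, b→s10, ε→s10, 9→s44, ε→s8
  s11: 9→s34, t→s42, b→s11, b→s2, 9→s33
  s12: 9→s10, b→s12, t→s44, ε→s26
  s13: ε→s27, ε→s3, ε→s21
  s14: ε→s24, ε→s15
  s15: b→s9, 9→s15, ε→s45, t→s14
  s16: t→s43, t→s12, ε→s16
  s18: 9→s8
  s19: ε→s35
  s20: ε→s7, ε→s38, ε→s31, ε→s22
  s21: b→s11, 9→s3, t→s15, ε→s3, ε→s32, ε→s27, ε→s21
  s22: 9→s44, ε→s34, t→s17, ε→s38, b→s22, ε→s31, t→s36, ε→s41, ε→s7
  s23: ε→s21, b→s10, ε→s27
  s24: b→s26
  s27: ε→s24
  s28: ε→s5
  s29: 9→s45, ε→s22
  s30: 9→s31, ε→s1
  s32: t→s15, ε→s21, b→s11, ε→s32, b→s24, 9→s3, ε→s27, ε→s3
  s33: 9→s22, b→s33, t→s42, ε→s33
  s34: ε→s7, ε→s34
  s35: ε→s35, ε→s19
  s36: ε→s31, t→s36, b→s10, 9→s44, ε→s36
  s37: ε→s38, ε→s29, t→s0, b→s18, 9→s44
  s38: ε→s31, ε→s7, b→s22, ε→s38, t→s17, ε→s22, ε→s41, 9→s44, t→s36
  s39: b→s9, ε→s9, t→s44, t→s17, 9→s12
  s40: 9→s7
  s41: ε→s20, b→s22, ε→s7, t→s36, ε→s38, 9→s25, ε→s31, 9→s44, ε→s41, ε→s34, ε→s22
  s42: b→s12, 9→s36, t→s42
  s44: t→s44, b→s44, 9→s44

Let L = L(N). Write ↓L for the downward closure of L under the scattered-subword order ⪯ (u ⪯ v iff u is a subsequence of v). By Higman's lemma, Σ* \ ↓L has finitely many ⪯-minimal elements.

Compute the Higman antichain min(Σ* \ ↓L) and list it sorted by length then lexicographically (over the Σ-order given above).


|Q|=46, |F|=15, |δ|=144 (72 ε).
min D↑ (11 st, q0=0, F={7}): 0:9→0,t→1,b→2 1:9→1,t→1,b→3 2:9→4,t→5,b→2 3:9→6,t→7,b→3 4:9→8,t→5,b→4 5:9→9,t→5,b→6 6:9→10,t→7,b→6 7:9→7,t→7,b→7 8:9→7,t→9,b→8 9:9→7,t→9,b→10 10:9→7,t→7,b→10 (ε-aug+det+¬).
'tbt': run [29, 15, 8, 2] end={s17,s44} rej; 3/3 del acc.
'b999': N↓-sim [29, 22, 17, 13, 2] end={s25,s44} — reject; 4/4 del acc.
'bt99': N↓-sim [29, 22, 9, 5, 1] end={s44} — reject; 4/4 deletions ∈↓L.
3 minimals (antichain).

A = [tbt, b999, bt99].


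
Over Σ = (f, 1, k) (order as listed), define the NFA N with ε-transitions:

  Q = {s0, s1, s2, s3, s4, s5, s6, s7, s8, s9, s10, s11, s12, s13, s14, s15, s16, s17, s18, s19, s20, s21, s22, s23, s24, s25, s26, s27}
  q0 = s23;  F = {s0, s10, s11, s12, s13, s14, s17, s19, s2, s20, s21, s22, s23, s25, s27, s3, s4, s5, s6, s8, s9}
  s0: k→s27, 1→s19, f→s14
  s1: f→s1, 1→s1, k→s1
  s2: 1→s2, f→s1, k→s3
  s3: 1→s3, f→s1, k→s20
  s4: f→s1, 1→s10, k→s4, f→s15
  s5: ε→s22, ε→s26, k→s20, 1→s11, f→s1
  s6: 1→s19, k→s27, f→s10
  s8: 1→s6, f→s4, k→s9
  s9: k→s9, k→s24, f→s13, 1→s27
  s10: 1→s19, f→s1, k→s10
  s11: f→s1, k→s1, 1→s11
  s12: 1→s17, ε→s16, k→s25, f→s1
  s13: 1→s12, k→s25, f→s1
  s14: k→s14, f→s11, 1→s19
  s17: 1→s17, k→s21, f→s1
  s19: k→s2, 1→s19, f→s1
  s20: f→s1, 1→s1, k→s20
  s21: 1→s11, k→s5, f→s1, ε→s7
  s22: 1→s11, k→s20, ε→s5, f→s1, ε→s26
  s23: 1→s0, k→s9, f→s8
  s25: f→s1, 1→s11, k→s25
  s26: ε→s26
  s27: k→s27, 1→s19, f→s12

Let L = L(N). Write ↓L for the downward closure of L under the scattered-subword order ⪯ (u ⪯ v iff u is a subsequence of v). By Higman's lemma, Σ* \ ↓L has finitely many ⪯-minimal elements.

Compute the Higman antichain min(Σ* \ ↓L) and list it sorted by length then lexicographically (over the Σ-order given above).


Antichain: [fff, 11f, kff, 1ffk, kfk1k, 11kkk1].

|Q|=28, |F|=21, |δ|=75 (7 ε).
min D↑ (21 st, q0=0, F={10}): 0:f→1,1→2,k→3 1:f→4,1→5,k→3 2:f→6,1→7,k→8 3:f→9,1→8,k→3 4:f→10,1→11,k→4 5:f→11,1→7,k→8 6:f→12,1→7,k→6 7:f→10,1→7,k→13 8:f→14,1→7,k→8 9:f→10,1→14,k→15 10:f→10,1→10,k→10 11:f→10,1→7,k→11 12:f→10,1→12,k→10 13:f→10,1→13,k→16 14:f→10,1→17,k→15 15:f→10,1→12,k→15 16:f→10,1→16,k→18 17:f→10,1→17,k→19 18:f→10,1→10,k→18 19:f→10,1→12,k→20 20:f→10,1→12,k→18 (ε-aug+det+¬).
'fff': N↓-sim [27, 25, 19, 2] end={s1,s15} rej; 3/3 deletions ∈↓L.
'11f': run [27, 20, 12, 1] end={s1} ∉↓L; 3/3 single-dels accept.
'kff': run [27, 23, 14, 1] end={s1} rej; 3/3 single-dels accept.
'1ffk': N↓-sim [27, 20, 17, 2, 1] end={s1} rej; 4/4 single-dels accept.
'kfk1k': N↓-sim [27, 23, 14, 9, 2, 1] end={s1} — reject; 5/5 del acc.
'11kkk1': |S_i|=[27, 20, 12, 10, 7, 2, 1] end={s1} rej; 6/6 deletions ∈↓L.
6 words, ⪯-incomp.


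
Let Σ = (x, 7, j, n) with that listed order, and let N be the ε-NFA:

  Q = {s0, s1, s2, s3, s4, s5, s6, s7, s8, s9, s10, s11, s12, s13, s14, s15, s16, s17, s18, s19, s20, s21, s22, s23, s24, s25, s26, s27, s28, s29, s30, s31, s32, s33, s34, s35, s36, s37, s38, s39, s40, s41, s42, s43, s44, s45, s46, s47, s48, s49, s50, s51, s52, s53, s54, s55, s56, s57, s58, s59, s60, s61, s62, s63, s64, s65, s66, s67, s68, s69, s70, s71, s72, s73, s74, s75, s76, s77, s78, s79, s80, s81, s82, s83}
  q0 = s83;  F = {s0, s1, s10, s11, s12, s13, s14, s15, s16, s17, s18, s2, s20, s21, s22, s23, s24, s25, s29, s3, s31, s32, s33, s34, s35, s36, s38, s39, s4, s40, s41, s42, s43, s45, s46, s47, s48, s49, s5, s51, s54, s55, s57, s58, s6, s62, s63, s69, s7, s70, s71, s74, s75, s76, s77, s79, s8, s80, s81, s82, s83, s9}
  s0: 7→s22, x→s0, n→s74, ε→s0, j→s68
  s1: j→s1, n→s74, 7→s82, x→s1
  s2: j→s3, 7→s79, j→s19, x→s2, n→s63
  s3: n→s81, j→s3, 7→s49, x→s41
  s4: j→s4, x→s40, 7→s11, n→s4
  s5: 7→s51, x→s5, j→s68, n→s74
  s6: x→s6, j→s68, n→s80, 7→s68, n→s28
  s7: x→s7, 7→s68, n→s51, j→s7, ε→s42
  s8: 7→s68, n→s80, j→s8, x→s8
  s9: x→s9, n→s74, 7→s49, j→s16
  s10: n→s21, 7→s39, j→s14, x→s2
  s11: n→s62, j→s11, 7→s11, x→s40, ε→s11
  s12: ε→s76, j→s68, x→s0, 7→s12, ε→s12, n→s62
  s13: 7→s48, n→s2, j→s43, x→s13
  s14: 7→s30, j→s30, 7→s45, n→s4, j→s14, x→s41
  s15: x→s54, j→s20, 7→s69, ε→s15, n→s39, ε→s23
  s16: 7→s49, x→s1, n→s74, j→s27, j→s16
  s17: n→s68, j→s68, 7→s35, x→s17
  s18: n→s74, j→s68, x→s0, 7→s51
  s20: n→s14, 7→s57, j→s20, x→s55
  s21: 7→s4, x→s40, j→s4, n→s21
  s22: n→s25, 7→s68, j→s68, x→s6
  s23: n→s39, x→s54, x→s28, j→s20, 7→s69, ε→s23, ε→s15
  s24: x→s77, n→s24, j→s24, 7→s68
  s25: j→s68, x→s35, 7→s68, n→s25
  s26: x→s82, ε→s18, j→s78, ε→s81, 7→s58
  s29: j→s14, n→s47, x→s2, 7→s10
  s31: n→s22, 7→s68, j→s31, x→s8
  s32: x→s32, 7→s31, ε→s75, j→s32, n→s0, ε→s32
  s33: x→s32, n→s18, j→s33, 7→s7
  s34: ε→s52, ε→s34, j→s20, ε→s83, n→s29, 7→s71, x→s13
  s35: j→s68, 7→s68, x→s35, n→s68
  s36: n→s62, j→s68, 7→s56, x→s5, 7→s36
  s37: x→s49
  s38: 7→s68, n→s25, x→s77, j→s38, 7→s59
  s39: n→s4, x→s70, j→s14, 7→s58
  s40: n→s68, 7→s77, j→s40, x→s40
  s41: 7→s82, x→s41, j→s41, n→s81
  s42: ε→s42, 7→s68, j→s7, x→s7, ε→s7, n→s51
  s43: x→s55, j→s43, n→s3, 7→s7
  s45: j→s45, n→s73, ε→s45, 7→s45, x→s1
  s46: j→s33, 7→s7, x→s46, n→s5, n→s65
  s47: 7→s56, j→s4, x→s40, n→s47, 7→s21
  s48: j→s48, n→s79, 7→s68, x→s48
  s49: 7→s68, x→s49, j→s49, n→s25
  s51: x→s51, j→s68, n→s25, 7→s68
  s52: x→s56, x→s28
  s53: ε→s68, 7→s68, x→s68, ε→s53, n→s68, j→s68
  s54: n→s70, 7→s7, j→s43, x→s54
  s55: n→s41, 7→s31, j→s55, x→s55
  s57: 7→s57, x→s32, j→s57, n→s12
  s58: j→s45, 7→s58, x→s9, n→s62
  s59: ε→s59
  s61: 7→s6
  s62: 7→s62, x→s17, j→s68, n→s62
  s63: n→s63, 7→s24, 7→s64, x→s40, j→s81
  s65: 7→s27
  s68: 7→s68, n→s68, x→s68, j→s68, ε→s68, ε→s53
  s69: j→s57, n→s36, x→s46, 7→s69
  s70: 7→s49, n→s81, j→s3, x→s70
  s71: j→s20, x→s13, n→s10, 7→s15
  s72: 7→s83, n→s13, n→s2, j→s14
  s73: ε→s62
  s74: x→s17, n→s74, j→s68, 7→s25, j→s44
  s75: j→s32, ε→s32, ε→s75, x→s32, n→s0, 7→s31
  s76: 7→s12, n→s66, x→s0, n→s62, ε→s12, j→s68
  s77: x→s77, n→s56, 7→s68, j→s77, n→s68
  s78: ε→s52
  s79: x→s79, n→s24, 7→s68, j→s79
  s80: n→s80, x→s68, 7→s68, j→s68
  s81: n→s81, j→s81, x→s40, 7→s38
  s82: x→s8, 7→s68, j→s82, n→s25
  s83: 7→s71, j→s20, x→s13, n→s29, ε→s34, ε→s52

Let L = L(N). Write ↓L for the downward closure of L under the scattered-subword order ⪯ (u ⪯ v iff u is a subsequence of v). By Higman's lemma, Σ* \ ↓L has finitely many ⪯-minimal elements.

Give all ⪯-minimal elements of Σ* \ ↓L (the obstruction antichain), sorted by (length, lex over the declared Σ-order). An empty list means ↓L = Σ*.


|Q|=84, |F|=62, |δ|=313 (31 ε).
min D↑ (58 st, q0=0, F={14}): 0:x→1,7→2,j→3,n→4 1:x→1,7→5,j→6,n→7 2:x→1,7→8,j→3,n→9 3:x→10,7→11,j→3,n→12 4:x→7,7→9,j→12,n→13 5:x→5,7→14,j→5,n→15 6:x→10,7→16,j→6,n→17 7:x→7,7→15,j→17,n→18 8:x→19,7→20,j→3,n→21 9:x→7,7→21,j→12,n→22 10:x→10,7→23,j→10,n→24 11:x→25,7→11,j→11,n→26 12:x→24,7→27,j→12,n→28 13:x→29,7→22,j→28,n→13 14:x→14,7→14,j→14,n→14 15:x→15,7→14,j→15,n→30 16:x→16,7→14,j→16,n→31 17:x→24,7→32,j→17,n→33 18:x→29,7→30,j→33,n→18 19:x→19,7→16,j→6,n→34 20:x→35,7→20,j→11,n→36 21:x→34,7→37,j→12,n→28 22:x→29,7→28,j→28,n→22 23:x→38,7→14,j→23,n→39 24:x→24,7→40,j→24,n→33 25:x→25,7→23,j→25,n→41 26:x→41,7→26,j→14,n→42 27:x→43,7→27,j→27,n→42 28:x→29,7→44,j→28,n→28 29:x→29,7→45,j→29,n→14 30:x→45,7→14,j→30,n→30 31:x→31,7→14,j→14,n→46 32:x→32,7→14,j→32,n→46 33:x→29,7→47,j→33,n→33 34:x→34,7→32,j→17,n→33 35:x→35,7→16,j→48,n→49 36:x→49,7→36,j→14,n→42 37:x→50,7→37,j→27,n→42 38:x→38,7→14,j→38,n→51 39:x→52,7→14,j→14,n→46 40:x→38,7→14,j→40,n→46 41:x→41,7→39,j→14,n→53 42:x→54,7→42,j→14,n→42 43:x→43,7→40,j→43,n→53 44:x→29,7→44,j→44,n→42 45:x→45,7→14,j→45,n→14 46:x→55,7→14,j→14,n→46 47:x→45,7→14,j→47,n→46 48:x→25,7→16,j→48,n→56 49:x→49,7→31,j→14,n→53 50:x→50,7→32,j→57,n→53 51:x→14,7→14,j→14,n→51 52:x→52,7→14,j→14,n→51 53:x→54,7→46,j→14,n→53 54:x→54,7→55,j→14,n→14 55:x→55,7→14,j→14,n→14 56:x→41,7→31,j→14,n→53 57:x→43,7→32,j→57,n→53 (ε-aug+det+¬).
'x77': |S_i|=[76, 50, 24, 3] end={s53,s59,s68} rej; 3/3 single-dels accept.
'j7nj': run [76, 52, 36, 19, 3] end={s44,s53,s68} ∉↓L; 4/4 single-dels accept.
'nnxn': run [76, 55, 25, 7, 3] end={s53,s56,s68} ∉↓L; 4/4 del acc.
'777nj': run [76, 71, 64, 47, 24, 3] end={s44,s53,s68} rej; 5/5 deletions ∈↓L.
'jx7xnx': |S_i|=[76, 52, 33, 15, 9, 5, 2] end={s53,s68} ∉↓L; 6/6 del acc.
5 words, ⪯-incomp.

A = [x77, j7nj, nnxn, 777nj, jx7xnx].
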